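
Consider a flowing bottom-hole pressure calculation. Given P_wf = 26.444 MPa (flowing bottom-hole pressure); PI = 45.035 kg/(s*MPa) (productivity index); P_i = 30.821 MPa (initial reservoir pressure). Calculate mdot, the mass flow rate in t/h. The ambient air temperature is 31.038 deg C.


mdot = (P_i - P_wf) * PI
mdot = (30.821 - 26.444) * 45.035
mdot = 197.1182 kg/s
Convert: 197.1182 kg/s * 3.6 = 709.63 t/h
mdot = 709.63 t/h


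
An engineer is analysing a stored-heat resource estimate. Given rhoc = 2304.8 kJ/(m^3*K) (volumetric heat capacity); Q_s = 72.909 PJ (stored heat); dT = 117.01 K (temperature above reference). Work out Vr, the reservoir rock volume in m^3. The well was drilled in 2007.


Vr = Q_s * 1e12 / (rhoc * dT)
Vr = 72.909 * 1e12 / (2304.8 * 117.01)
Vr = 2.7035e+08 m^3


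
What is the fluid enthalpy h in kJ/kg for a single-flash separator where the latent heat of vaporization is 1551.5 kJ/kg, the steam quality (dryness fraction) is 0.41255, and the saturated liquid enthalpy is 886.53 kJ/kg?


h = hf + x * hfg
h = 886.53 + 0.41255 * 1551.5
h = 1526.6 kJ/kg


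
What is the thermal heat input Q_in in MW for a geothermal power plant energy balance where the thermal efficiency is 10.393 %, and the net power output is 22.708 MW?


Q_in = W_net / (eta / 100)
Q_in = 22.708 / (10.393 / 100)
Q_in = 218.49 MW


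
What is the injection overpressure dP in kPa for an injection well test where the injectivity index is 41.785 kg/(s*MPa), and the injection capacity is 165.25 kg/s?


dP = mdot * 1000 / II
dP = 165.25 * 1000 / 41.785
dP = 3954.8 kPa


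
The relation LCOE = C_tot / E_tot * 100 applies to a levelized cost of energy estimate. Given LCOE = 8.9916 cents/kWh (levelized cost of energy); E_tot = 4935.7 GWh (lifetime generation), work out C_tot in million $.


C_tot = LCOE / 100 * E_tot
C_tot = 8.9916 / 100 * 4935.7
C_tot = 443.80 million $


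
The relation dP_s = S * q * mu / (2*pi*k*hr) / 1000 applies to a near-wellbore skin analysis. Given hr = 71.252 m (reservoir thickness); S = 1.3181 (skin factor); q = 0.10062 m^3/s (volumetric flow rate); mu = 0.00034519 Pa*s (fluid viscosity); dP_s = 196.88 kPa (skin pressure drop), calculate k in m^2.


k = S*q*mu / (2*pi*dP_s*1000*hr)
k = 1.3181*0.10062*0.00034519 / (2*pi*196.88*1000*71.252)
k = 5.1941e-13 m^2


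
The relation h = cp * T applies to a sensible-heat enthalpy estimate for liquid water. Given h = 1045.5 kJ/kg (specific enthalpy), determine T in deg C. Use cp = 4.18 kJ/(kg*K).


T = h / cp
T = 1045.5 / 4.18
T = 250.12 deg C


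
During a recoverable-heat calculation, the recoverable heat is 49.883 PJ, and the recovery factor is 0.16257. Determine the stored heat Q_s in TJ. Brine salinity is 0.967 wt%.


Q_s = Q_rec / RF
Q_s = 49.883 / 0.16257
Q_s = 306.8401 PJ
Convert: 306.8401 PJ * 1000.0 = 3.0684e+05 TJ
Q_s = 3.0684e+05 TJ


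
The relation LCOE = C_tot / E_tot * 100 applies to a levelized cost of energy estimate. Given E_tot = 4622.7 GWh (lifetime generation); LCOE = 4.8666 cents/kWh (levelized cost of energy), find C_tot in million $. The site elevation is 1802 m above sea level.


C_tot = LCOE / 100 * E_tot
C_tot = 4.8666 / 100 * 4622.7
C_tot = 224.97 million $


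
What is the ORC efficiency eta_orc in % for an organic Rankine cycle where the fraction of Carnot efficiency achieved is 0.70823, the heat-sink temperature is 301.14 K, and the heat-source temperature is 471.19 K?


eta_orc = (1 - Tc/Th) * f * 100
eta_orc = (1 - 301.14/471.19) * 0.70823 * 100
eta_orc = 25.560 %


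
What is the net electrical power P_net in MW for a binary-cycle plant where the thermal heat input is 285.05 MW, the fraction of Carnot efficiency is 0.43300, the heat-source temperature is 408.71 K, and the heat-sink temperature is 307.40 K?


Step 1: eta = (1 - Tc/Th)*f = (1 - 307.4/408.71)*0.433 = 0.1073309
Step 2: P_net = eta * Q_in = 0.1073309 * 285.05 = 30.595 MW
P_net = 30.595 MW


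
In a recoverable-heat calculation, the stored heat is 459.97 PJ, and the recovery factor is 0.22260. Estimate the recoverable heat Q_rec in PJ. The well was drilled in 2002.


Q_rec = Q_s * RF
Q_rec = 459.97 * 0.22260
Q_rec = 102.39 PJ


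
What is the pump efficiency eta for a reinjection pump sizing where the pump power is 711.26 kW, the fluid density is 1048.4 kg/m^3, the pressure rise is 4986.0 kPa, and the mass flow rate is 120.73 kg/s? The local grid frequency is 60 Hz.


eta = mdot * dP / (rho * P_pump)
eta = 120.73 * 4986.0 / (1048.4 * 711.26)
eta = 0.80726


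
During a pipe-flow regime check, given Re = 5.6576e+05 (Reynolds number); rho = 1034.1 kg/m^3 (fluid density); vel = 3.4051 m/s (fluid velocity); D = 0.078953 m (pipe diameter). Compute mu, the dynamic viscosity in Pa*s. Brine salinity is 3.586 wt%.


mu = rho * vel * D / Re
mu = 1034.1 * 3.4051 * 0.078953 / 5.6576e+05
mu = 0.00049139 Pa*s


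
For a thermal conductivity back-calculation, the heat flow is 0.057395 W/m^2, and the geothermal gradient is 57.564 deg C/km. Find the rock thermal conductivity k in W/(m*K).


k = q / (grad / 1000)
k = 0.057395 / (57.564 / 1000)
k = 0.99706 W/(m*K)


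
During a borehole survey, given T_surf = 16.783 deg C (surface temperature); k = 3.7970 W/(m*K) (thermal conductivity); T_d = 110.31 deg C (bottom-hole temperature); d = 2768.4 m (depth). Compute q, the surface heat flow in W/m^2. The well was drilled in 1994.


Step 1: grad = (T_d - T_surf)/d * 1000 = (110.31 - 16.783)/2768.4 * 1000 = 33.78377 deg C/km
Step 2: q = k * grad / 1000 = 3.797 * 33.78377 / 1000 = 0.12828 W/m^2
q = 0.12828 W/m^2


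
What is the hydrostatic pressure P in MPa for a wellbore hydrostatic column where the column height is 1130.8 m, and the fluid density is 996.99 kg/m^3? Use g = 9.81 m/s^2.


P = rho * g * h / 1e6
P = 996.99 * 9.81 * 1130.8 / 1e6
P = 11.060 MPa


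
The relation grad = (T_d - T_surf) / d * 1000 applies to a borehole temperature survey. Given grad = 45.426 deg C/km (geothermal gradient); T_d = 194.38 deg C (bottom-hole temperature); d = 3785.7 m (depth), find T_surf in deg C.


T_surf = T_d - grad * d / 1000
T_surf = 194.38 - 45.426 * 3785.7 / 1000
T_surf = 22.411 deg C


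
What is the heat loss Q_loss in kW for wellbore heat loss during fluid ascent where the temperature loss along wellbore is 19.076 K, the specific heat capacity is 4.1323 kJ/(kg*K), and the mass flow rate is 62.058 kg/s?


Q_loss = mdot * cp * dT
Q_loss = 62.058 * 4.1323 * 19.076
Q_loss = 4891.9 kW


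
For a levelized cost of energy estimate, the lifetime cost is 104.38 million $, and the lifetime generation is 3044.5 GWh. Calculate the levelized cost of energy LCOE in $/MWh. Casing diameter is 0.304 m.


LCOE = C_tot / E_tot * 100
LCOE = 104.38 / 3044.5 * 100
LCOE = 3.428478 cents/kWh
Convert: 3.428478 cents/kWh * 10.0 = 34.285 $/MWh
LCOE = 34.285 $/MWh


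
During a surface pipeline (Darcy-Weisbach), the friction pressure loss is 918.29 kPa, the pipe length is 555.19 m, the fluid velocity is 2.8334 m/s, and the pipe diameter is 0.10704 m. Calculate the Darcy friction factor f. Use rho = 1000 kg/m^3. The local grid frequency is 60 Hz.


f = dP*1000 / ((L/D)*(rho*vel^2/2))
f = 918.29*1000 / ((555.19/0.10704)*(1000*2.8334^2/2))
f = 0.044106


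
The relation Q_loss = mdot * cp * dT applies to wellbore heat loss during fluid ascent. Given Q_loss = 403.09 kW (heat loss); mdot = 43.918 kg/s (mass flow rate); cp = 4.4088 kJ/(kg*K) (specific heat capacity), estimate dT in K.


dT = Q_loss / (mdot * cp)
dT = 403.09 / (43.918 * 4.4088)
dT = 2.0818 K


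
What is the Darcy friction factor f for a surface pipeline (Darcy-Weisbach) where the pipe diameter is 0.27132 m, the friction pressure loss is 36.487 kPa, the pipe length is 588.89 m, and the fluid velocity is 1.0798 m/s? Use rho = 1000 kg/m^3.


f = dP*1000 / ((L/D)*(rho*vel^2/2))
f = 36.487*1000 / ((588.89/0.27132)*(1000*1.0798^2/2))
f = 0.028836


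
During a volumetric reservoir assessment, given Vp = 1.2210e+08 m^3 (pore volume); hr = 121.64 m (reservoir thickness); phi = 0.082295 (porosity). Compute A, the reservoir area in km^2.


A = Vp / (1e6 * hr * phi)
A = 1.2210e+08 / (1e6 * 121.64 * 0.082295)
A = 12.197 km^2


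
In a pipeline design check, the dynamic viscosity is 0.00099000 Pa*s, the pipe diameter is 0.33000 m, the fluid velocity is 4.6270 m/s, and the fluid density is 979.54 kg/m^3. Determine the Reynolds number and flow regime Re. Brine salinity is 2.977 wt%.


Step 1: Re = rho*vel*D/mu = 979.54*4.627*0.33/0.00099 = 1.5108e+06
Step 2: Re = 1.5108e+06 > 4000, so flow is turbulent.
Re = 1.5108e+06 (turbulent)


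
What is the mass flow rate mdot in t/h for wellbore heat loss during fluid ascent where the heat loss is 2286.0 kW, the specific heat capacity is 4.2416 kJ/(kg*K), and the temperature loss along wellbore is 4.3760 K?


mdot = Q_loss / (cp * dT)
mdot = 2286.0 / (4.2416 * 4.3760)
mdot = 123.1599 kg/s
Convert: 123.1599 kg/s * 3.6 = 443.38 t/h
mdot = 443.38 t/h


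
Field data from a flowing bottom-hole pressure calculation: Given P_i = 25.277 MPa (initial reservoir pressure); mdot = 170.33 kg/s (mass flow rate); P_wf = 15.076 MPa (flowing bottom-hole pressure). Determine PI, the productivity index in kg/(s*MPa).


PI = mdot / (P_i - P_wf)
PI = 170.33 / (25.277 - 15.076)
PI = 16.697 kg/(s*MPa)


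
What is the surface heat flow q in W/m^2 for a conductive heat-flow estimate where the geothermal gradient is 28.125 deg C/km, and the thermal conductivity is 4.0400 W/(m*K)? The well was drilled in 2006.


q = k * grad / 1000
q = 4.0400 * 28.125 / 1000
q = 0.11363 W/m^2


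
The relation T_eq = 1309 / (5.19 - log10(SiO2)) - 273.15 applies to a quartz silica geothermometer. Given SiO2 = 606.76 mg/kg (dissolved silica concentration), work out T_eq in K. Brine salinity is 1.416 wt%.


T_eq = 1309 / (5.19 - log10(SiO2)) - 273.15
T_eq = 1309 / (5.19 - log10(606.76)) - 273.15
T_eq = 270.6843 deg C
Convert to K: 270.6843 + 273.15 = 543.83 K
T_eq = 543.83 K


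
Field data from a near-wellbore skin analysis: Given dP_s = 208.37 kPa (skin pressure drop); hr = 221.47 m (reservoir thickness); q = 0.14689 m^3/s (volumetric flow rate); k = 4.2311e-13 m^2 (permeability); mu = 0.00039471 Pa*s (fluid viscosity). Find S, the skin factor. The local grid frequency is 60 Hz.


S = dP_s * 1000 * 2*pi*k*hr / (q*mu)
S = 208.37 * 1000 * 2*pi*4.2311e-13*221.47 / (0.14689*0.00039471)
S = 2.1160


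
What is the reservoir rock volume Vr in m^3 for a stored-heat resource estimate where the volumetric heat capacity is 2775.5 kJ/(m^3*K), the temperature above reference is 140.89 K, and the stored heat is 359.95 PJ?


Vr = Q_s * 1e12 / (rhoc * dT)
Vr = 359.95 * 1e12 / (2775.5 * 140.89)
Vr = 9.2049e+08 m^3


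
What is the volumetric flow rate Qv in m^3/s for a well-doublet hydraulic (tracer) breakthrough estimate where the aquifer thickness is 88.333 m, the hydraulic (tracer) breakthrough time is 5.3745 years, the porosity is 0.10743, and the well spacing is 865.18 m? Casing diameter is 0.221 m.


Qv = pi*hr*phi*L^2 / (3*t_bt*365.25*86400)
Qv = pi*88.333*0.10743*865.18^2 / (3*5.3745*365.25*86400)
Qv = 0.043858 m^3/s


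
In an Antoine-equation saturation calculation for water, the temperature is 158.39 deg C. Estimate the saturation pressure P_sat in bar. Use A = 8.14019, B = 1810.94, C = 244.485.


P_sat = 10^(A - B/(C + T)) / 760 * 0.101325
P_sat = 10^(8.14019 - 1810.94/(244.485 + 158.39)) / 760 * 0.101325
P_sat = 0.5889130 MPa
Convert: 0.5889130 MPa * 10.0 = 5.8891 bar
P_sat = 5.8891 bar


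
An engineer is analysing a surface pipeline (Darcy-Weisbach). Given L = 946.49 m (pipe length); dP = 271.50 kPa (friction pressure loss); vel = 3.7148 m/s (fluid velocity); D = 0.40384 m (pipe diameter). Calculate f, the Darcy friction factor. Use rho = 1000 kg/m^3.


f = dP*1000 / ((L/D)*(rho*vel^2/2))
f = 271.50*1000 / ((946.49/0.40384)*(1000*3.7148^2/2))
f = 0.016789


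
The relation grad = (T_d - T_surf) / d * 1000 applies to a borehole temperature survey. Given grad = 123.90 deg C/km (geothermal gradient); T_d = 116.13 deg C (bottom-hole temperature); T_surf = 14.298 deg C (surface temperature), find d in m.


d = (T_d - T_surf) / grad * 1000
d = (116.13 - 14.298) / 123.90 * 1000
d = 821.89 m


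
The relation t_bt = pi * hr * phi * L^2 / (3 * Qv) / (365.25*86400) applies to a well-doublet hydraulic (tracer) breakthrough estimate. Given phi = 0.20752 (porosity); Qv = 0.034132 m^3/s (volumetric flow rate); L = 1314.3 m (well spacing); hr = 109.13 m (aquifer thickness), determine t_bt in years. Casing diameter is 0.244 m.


t_bt = pi * hr * phi * L^2 / (3 * Qv) / (365.25*86400)
t_bt = pi * 109.13 * 0.20752 * 1314.3^2 / (3 * 0.034132) / (365.25*86400)
t_bt = 38.033 years


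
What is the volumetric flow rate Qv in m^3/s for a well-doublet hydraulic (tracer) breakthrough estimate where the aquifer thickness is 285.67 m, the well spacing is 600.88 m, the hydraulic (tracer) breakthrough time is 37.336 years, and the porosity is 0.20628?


Qv = pi*hr*phi*L^2 / (3*t_bt*365.25*86400)
Qv = pi*285.67*0.20628*600.88^2 / (3*37.336*365.25*86400)
Qv = 0.018910 m^3/s


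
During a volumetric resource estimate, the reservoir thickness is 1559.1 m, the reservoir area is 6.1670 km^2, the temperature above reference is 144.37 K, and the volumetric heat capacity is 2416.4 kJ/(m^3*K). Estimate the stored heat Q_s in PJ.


Step 1: Vr = A*1e6*hr = 6.167*1e6*1559.1 = 9.614970e+09 m^3
Step 2: Q_s = Vr*rhoc*dT/1e12 = 9.614970e+09*2416.4*144.37/1e12 = 3354.2 PJ
Q_s = 3354.2 PJ


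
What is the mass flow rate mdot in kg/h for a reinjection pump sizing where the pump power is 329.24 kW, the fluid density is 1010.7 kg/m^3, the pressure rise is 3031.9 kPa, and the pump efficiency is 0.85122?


mdot = P_pump * rho * eta / dP
mdot = 329.24 * 1010.7 * 0.85122 / 3031.9
mdot = 93.42472 kg/s
Convert: 93.42472 kg/s * 3600.0 = 3.3633e+05 kg/h
mdot = 3.3633e+05 kg/h


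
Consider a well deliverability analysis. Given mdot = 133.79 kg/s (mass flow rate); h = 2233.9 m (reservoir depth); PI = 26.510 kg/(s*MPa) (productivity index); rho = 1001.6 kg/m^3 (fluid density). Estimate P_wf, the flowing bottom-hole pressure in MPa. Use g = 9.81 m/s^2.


Step 1: P_i = rho*g*h/1e6 = 1001.6*9.81*2233.9/1e6 = 21.94962 MPa
Step 2: P_wf = P_i - mdot/PI = 21.94962 - 133.79/26.51 = 16.903 MPa
P_wf = 16.903 MPa


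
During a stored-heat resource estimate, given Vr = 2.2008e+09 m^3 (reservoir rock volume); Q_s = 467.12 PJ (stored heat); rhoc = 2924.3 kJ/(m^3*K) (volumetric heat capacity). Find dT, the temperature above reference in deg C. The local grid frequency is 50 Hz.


dT = Q_s * 1e12 / (Vr * rhoc)
dT = 467.12 * 1e12 / (2.2008e+09 * 2924.3)
dT = 72.58150 K
Convert (temperature difference, 1 K = 1 deg C): 72.58150 K = 72.58150 deg C
dT = 72.582 deg C


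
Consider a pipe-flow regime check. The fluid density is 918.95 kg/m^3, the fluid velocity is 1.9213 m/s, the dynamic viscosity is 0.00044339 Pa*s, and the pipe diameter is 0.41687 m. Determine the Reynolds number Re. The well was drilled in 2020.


Re = rho * vel * D / mu
Re = 918.95 * 1.9213 * 0.41687 / 0.00044339
Re = 1.6600e+06


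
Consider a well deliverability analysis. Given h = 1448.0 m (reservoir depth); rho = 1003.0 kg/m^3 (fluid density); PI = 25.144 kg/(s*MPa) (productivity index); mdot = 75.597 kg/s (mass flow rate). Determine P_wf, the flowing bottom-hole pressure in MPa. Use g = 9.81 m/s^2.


Step 1: P_i = rho*g*h/1e6 = 1003.0*9.81*1448.0/1e6 = 14.24749 MPa
Step 2: P_wf = P_i - mdot/PI = 14.24749 - 75.597/25.144 = 11.241 MPa
P_wf = 11.241 MPa


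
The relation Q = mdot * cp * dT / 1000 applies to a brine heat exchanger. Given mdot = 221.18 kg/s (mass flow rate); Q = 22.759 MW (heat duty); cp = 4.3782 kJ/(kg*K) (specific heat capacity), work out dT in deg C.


dT = Q * 1000 / (mdot * cp)
dT = 22.759 * 1000 / (221.18 * 4.3782)
dT = 23.50237 K
Convert (temperature difference, 1 K = 1 deg C): 23.50237 K = 23.50237 deg C
dT = 23.502 deg C


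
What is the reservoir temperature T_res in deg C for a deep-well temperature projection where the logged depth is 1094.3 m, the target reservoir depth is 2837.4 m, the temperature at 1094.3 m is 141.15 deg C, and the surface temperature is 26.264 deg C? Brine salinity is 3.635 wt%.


Step 1: grad = (T_d1 - T_surf)/d1 * 1000 = (141.15 - 26.264)/1094.3 * 1000 = 104.9858 deg C/km
Step 2: T_res = T_surf + grad*d2/1000 = 26.264 + 104.9858*2837.4/1000 = 324.15 deg C
T_res = 324.15 deg C


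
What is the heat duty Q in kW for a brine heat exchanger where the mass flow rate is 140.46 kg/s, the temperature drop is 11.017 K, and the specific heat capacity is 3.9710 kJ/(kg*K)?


Q = mdot * cp * dT / 1000
Q = 140.46 * 3.9710 * 11.017 / 1000
Q = 6.144915 MW
Convert: 6.144915 MW * 1000.0 = 6144.9 kW
Q = 6144.9 kW


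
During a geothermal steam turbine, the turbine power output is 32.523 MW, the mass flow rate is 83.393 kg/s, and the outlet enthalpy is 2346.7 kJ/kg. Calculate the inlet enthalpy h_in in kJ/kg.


h_in = h_out + P * 1000 / mdot
h_in = 2346.7 + 32.523 * 1000 / 83.393
h_in = 2736.7 kJ/kg


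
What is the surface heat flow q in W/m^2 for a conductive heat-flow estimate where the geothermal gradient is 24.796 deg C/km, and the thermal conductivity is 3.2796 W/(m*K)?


q = k * grad / 1000
q = 3.2796 * 24.796 / 1000
q = 0.081321 W/m^2


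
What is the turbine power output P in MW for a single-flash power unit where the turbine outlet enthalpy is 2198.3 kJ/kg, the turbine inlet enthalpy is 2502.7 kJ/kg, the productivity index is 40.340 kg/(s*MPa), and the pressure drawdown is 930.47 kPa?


Step 1: mdot = PI * dP / 1000 = 40.34 * 930.47 / 1000 = 37.53516 kg/s
Step 2: P = mdot*(h_in - h_out)/1000 = 37.53516*(2502.7 - 2198.3)/1000 = 11.426 MW
P = 11.426 MW


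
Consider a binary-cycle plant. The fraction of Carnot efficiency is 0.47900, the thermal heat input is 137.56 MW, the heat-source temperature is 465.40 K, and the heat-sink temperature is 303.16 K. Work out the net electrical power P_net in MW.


Step 1: eta = (1 - Tc/Th)*f = (1 - 303.16/465.4)*0.479 = 0.1669810
Step 2: P_net = eta * Q_in = 0.1669810 * 137.56 = 22.970 MW
P_net = 22.970 MW


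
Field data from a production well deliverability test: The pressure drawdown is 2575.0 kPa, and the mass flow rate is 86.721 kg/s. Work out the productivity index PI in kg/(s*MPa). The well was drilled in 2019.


PI = mdot * 1000 / dP
PI = 86.721 * 1000 / 2575.0
PI = 33.678 kg/(s*MPa)


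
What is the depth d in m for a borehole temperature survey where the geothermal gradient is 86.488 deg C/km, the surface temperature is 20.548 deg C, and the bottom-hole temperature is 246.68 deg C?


d = (T_d - T_surf) / grad * 1000
d = (246.68 - 20.548) / 86.488 * 1000
d = 2614.6 m


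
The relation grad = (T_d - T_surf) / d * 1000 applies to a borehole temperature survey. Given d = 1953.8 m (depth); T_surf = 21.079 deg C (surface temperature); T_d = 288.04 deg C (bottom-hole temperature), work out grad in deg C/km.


grad = (T_d - T_surf) / d * 1000
grad = (288.04 - 21.079) / 1953.8 * 1000
grad = 136.64 deg C/km


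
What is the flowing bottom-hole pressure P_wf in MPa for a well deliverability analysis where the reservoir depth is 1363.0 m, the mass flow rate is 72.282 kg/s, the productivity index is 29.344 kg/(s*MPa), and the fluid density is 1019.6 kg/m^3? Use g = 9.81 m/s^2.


Step 1: P_i = rho*g*h/1e6 = 1019.6*9.81*1363.0/1e6 = 13.63310 MPa
Step 2: P_wf = P_i - mdot/PI = 13.63310 - 72.282/29.344 = 11.170 MPa
P_wf = 11.170 MPa


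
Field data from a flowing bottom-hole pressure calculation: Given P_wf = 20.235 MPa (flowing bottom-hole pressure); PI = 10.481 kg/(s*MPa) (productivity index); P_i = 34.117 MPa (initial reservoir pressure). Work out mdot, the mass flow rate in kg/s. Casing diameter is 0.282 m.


mdot = (P_i - P_wf) * PI
mdot = (34.117 - 20.235) * 10.481
mdot = 145.50 kg/s


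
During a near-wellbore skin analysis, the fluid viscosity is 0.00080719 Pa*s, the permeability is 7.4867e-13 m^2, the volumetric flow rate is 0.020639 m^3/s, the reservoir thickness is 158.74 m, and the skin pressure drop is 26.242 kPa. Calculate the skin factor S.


S = dP_s * 1000 * 2*pi*k*hr / (q*mu)
S = 26.242 * 1000 * 2*pi*7.4867e-13*158.74 / (0.020639*0.00080719)
S = 1.1762


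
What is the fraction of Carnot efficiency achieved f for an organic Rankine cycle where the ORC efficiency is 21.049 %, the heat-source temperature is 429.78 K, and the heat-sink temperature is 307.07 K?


f = (eta_orc/100) / (1 - Tc/Th)
f = (21.049/100) / (1 - 307.07/429.78)
f = 0.73722


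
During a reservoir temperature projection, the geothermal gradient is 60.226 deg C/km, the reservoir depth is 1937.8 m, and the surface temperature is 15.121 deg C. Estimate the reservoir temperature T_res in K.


T_res = T_surf + grad * d / 1000
T_res = 15.121 + 60.226 * 1937.8 / 1000
T_res = 131.8269 deg C
Convert to K: 131.8269 + 273.15 = 404.98 K
T_res = 404.98 K


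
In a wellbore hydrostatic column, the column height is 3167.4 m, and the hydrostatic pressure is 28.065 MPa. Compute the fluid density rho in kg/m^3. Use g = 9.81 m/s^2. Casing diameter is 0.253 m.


rho = P * 1e6 / (g * h)
rho = 28.065 * 1e6 / (9.81 * 3167.4)
rho = 903.22 kg/m^3


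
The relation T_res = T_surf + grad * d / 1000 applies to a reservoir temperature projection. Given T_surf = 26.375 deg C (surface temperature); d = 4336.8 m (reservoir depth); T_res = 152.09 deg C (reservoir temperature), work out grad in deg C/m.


grad = (T_res - T_surf) / d * 1000
grad = (152.09 - 26.375) / 4336.8 * 1000
grad = 28.98796 deg C/km
Convert: 28.98796 deg C/km * 0.001 = 0.028988 deg C/m
grad = 0.028988 deg C/m


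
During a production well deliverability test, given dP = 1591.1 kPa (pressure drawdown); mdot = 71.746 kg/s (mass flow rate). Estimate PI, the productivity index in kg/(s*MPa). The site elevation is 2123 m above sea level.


PI = mdot * 1000 / dP
PI = 71.746 * 1000 / 1591.1
PI = 45.092 kg/(s*MPa)


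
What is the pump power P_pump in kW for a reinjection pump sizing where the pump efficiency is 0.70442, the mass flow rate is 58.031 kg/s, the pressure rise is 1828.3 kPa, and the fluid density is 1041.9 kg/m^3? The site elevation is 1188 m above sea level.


P_pump = mdot * dP / (rho * eta)
P_pump = 58.031 * 1828.3 / (1041.9 * 0.70442)
P_pump = 144.56 kW


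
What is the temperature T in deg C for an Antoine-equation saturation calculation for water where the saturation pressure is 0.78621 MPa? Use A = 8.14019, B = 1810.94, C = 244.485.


T = B / (A - log10(P_sat * 760 / 0.101325)) - C
T = 1810.94 / (8.14019 - log10(0.78621 * 760 / 0.101325)) - 244.485
T = 169.96 deg C


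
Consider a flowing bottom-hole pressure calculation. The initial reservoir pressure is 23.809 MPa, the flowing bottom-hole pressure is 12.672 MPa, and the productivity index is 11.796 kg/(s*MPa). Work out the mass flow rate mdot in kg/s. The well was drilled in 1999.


mdot = (P_i - P_wf) * PI
mdot = (23.809 - 12.672) * 11.796
mdot = 131.37 kg/s


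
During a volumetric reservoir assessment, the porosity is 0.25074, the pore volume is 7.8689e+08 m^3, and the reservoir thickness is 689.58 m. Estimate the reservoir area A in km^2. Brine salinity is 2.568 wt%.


A = Vp / (1e6 * hr * phi)
A = 7.8689e+08 / (1e6 * 689.58 * 0.25074)
A = 4.5510 km^2


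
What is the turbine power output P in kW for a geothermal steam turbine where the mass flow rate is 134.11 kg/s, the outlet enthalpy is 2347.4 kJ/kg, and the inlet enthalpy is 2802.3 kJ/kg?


P = mdot * (h_in - h_out) / 1000
P = 134.11 * (2802.3 - 2347.4) / 1000
P = 61.00664 MW
Convert: 61.00664 MW * 1000.0 = 61007 kW
P = 61007 kW


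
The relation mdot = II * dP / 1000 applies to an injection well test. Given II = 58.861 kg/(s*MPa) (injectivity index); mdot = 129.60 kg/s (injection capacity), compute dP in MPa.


dP = mdot * 1000 / II
dP = 129.60 * 1000 / 58.861
dP = 2201.797 kPa
Convert: 2201.797 kPa * 0.001 = 2.2018 MPa
dP = 2.2018 MPa


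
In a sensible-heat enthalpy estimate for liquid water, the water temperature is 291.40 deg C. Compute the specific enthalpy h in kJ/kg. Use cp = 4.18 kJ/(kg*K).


h = cp * T
h = 4.18 * 291.40
h = 1218.1 kJ/kg


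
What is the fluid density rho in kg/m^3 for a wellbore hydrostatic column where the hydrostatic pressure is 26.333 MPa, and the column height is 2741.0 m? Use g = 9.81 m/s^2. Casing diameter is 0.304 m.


rho = P * 1e6 / (g * h)
rho = 26.333 * 1e6 / (9.81 * 2741.0)
rho = 979.31 kg/m^3


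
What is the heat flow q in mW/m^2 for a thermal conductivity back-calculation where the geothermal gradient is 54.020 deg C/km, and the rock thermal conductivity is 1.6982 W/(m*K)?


q = k * grad / 1000
q = 1.6982 * 54.020 / 1000
q = 0.09173676 W/m^2
Convert: 0.09173676 W/m^2 * 1000.0 = 91.737 mW/m^2
q = 91.737 mW/m^2


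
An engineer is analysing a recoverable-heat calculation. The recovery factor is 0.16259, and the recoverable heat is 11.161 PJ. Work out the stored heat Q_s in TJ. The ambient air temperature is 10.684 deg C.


Q_s = Q_rec / RF
Q_s = 11.161 / 0.16259
Q_s = 68.64506 PJ
Convert: 68.64506 PJ * 1000.0 = 68645 TJ
Q_s = 68645 TJ


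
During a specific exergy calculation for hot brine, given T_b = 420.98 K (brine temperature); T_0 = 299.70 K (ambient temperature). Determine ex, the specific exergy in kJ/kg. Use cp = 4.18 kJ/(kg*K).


ex = cp * ((T_b - T_0) - T_0 * ln(T_b/T_0))
ex = 4.18 * ((420.98 - 299.70) - 299.70 * ln(420.98/299.70))
ex = 81.263 kJ/kg


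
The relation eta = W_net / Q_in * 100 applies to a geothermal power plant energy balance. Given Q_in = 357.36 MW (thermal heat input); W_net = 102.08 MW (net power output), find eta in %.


eta = W_net / Q_in * 100
eta = 102.08 / 357.36 * 100
eta = 28.565 %


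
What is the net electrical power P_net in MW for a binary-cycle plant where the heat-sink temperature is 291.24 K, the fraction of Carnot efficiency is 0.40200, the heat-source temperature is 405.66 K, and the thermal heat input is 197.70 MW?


Step 1: eta = (1 - Tc/Th)*f = (1 - 291.24/405.66)*0.402 = 0.1133877
Step 2: P_net = eta * Q_in = 0.1133877 * 197.7 = 22.417 MW
P_net = 22.417 MW


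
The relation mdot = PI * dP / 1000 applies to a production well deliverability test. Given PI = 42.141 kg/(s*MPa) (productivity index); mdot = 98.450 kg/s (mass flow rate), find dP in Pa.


dP = mdot * 1000 / PI
dP = 98.450 * 1000 / 42.141
dP = 2336.205 kPa
Convert: 2336.205 kPa * 1000.0 = 2.3362e+06 Pa
dP = 2.3362e+06 Pa


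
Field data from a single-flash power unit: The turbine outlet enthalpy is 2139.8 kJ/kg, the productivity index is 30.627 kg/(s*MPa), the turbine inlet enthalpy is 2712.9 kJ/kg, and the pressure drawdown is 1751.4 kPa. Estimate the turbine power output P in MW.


Step 1: mdot = PI * dP / 1000 = 30.627 * 1751.4 / 1000 = 53.64013 kg/s
Step 2: P = mdot*(h_in - h_out)/1000 = 53.64013*(2712.9 - 2139.8)/1000 = 30.741 MW
P = 30.741 MW


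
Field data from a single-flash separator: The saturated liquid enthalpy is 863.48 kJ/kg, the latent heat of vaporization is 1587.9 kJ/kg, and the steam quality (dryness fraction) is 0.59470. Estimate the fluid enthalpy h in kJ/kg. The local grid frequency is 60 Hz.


h = hf + x * hfg
h = 863.48 + 0.59470 * 1587.9
h = 1807.8 kJ/kg


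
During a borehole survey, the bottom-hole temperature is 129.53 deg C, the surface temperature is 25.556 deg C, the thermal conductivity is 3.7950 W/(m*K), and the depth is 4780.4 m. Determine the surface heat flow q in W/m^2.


Step 1: grad = (T_d - T_surf)/d * 1000 = (129.53 - 25.556)/4780.4 * 1000 = 21.75006 deg C/km
Step 2: q = k * grad / 1000 = 3.795 * 21.75006 / 1000 = 0.082541 W/m^2
q = 0.082541 W/m^2


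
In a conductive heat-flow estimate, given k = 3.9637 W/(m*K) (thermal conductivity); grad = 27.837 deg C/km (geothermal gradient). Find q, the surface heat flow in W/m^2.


q = k * grad / 1000
q = 3.9637 * 27.837 / 1000
q = 0.11034 W/m^2


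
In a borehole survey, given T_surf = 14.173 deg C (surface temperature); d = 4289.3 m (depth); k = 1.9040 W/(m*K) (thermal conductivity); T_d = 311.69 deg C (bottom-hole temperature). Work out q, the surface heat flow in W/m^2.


Step 1: grad = (T_d - T_surf)/d * 1000 = (311.69 - 14.173)/4289.3 * 1000 = 69.36260 deg C/km
Step 2: q = k * grad / 1000 = 1.904 * 69.36260 / 1000 = 0.13207 W/m^2
q = 0.13207 W/m^2


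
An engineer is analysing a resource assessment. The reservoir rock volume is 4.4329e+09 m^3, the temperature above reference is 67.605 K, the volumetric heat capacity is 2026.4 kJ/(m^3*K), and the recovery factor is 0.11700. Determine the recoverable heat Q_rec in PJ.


Step 1: Q_s = Vr*rhoc*dT/1e12 = 4.4329e+09*2026.4*67.605/1e12 = 607.2841 PJ
Step 2: Q_rec = Q_s * RF = 607.2841 * 0.117 = 71.052 PJ
Q_rec = 71.052 PJ


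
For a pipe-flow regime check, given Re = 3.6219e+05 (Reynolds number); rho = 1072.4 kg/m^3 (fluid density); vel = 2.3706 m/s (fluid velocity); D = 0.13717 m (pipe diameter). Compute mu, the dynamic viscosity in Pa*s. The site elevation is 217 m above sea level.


mu = rho * vel * D / Re
mu = 1072.4 * 2.3706 * 0.13717 / 3.6219e+05
mu = 0.00096280 Pa*s


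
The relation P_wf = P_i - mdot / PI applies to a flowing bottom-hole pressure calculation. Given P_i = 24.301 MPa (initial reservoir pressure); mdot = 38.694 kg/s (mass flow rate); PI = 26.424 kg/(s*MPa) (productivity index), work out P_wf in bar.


P_wf = P_i - mdot / PI
P_wf = 24.301 - 38.694 / 26.424
P_wf = 22.83665 MPa
Convert: 22.83665 MPa * 10.0 = 228.37 bar
P_wf = 228.37 bar


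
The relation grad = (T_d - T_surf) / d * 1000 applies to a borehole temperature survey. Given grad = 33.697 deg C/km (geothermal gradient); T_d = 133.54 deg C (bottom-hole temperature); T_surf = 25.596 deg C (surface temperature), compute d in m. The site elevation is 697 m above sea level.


d = (T_d - T_surf) / grad * 1000
d = (133.54 - 25.596) / 33.697 * 1000
d = 3203.4 m


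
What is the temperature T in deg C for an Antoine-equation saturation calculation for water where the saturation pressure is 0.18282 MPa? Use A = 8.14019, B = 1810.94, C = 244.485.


T = B / (A - log10(P_sat * 760 / 0.101325)) - C
T = 1810.94 / (8.14019 - log10(0.18282 * 760 / 0.101325)) - 244.485
T = 117.48 deg C


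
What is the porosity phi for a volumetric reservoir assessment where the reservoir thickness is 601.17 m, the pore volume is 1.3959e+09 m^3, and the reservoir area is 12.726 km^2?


phi = Vp / (A * 1e6 * hr)
phi = 1.3959e+09 / (12.726 * 1e6 * 601.17)
phi = 0.18246


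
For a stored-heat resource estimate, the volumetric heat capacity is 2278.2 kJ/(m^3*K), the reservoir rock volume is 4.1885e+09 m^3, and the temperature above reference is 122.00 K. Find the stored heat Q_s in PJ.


Q_s = Vr * rhoc * dT / 1e12
Q_s = 4.1885e+09 * 2278.2 * 122.00 / 1e12
Q_s = 1164.2 PJ


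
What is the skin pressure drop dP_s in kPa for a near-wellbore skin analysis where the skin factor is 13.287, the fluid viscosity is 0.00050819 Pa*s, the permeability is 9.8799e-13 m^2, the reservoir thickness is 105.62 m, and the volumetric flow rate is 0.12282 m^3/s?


dP_s = S * q * mu / (2*pi*k*hr) / 1000
dP_s = 13.287 * 0.12282 * 0.00050819 / (2*pi*9.8799e-13*105.62) / 1000
dP_s = 1264.9 kPa


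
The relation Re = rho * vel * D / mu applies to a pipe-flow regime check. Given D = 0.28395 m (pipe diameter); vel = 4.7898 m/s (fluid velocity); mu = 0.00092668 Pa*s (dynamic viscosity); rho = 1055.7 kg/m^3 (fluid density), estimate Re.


Re = rho * vel * D / mu
Re = 1055.7 * 4.7898 * 0.28395 / 0.00092668
Re = 1.5494e+06


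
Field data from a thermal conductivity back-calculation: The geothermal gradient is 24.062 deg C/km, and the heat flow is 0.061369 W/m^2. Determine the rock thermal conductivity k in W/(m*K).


k = q / (grad / 1000)
k = 0.061369 / (24.062 / 1000)
k = 2.5505 W/(m*K)


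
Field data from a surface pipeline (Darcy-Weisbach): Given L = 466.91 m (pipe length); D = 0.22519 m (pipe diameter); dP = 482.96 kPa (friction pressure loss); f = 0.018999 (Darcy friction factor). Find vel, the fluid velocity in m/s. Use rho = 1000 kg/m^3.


vel = sqrt(dP*1000*2*D / (f*L*rho))
vel = sqrt(482.96*1000*2*0.22519 / (0.018999*466.91*1000))
vel = 4.9518 m/s


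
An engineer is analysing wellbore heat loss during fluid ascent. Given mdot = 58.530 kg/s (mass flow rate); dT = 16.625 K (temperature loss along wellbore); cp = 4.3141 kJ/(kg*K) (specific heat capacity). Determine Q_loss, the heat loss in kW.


Q_loss = mdot * cp * dT
Q_loss = 58.530 * 4.3141 * 16.625
Q_loss = 4197.9 kW


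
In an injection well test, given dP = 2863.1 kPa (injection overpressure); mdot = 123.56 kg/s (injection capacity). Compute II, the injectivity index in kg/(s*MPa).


II = mdot * 1000 / dP
II = 123.56 * 1000 / 2863.1
II = 43.156 kg/(s*MPa)


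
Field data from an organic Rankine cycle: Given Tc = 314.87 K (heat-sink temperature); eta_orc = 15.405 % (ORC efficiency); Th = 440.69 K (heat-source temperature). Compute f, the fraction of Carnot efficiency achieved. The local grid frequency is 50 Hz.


f = (eta_orc/100) / (1 - Tc/Th)
f = (15.405/100) / (1 - 314.87/440.69)
f = 0.53957


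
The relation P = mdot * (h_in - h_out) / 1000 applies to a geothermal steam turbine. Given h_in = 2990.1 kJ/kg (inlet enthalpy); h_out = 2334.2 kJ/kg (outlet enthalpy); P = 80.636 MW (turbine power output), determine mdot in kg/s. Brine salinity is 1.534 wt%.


mdot = P * 1000 / (h_in - h_out)
mdot = 80.636 * 1000 / (2990.1 - 2334.2)
mdot = 122.94 kg/s


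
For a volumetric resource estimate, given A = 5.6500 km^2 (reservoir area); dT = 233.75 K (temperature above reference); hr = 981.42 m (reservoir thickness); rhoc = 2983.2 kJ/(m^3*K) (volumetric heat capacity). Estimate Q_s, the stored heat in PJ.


Step 1: Vr = A*1e6*hr = 5.65*1e6*981.42 = 5.545023e+09 m^3
Step 2: Q_s = Vr*rhoc*dT/1e12 = 5.545023e+09*2983.2*233.75/1e12 = 3866.7 PJ
Q_s = 3866.7 PJ


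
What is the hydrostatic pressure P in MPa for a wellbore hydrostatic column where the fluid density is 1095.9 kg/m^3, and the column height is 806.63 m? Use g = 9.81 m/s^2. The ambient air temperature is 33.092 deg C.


P = rho * g * h / 1e6
P = 1095.9 * 9.81 * 806.63 / 1e6
P = 8.6719 MPa


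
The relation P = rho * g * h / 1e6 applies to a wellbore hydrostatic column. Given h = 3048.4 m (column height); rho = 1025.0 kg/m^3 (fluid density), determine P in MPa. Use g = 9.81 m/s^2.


P = rho * g * h / 1e6
P = 1025.0 * 9.81 * 3048.4 / 1e6
P = 30.652 MPa


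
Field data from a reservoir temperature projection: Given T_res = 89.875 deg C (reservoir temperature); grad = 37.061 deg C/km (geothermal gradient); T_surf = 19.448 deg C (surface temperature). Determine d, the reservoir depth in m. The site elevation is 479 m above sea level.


d = (T_res - T_surf) / grad * 1000
d = (89.875 - 19.448) / 37.061 * 1000
d = 1900.3 m


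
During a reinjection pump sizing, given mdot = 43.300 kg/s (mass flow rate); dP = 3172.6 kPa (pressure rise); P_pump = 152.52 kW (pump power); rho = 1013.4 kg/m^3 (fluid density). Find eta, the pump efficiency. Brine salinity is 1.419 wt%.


eta = mdot * dP / (rho * P_pump)
eta = 43.300 * 3172.6 / (1013.4 * 152.52)
eta = 0.88878


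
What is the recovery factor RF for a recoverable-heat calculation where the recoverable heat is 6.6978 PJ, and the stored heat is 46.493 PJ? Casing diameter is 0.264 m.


RF = Q_rec / Q_s
RF = 6.6978 / 46.493
RF = 0.14406


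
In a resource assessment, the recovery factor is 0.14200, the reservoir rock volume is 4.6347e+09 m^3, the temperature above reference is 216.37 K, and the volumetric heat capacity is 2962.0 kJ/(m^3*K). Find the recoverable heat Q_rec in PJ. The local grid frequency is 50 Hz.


Step 1: Q_s = Vr*rhoc*dT/1e12 = 4.6347e+09*2962.0*216.37/1e12 = 2970.323 PJ
Step 2: Q_rec = Q_s * RF = 2970.323 * 0.142 = 421.79 PJ
Q_rec = 421.79 PJ


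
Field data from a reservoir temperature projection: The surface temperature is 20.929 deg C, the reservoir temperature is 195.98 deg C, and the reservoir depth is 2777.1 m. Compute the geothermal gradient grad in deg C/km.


grad = (T_res - T_surf) / d * 1000
grad = (195.98 - 20.929) / 2777.1 * 1000
grad = 63.034 deg C/km


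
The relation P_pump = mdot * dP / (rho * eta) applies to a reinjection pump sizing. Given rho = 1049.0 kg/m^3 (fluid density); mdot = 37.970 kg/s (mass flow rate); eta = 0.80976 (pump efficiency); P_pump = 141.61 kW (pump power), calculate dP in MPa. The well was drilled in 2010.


dP = P_pump * rho * eta / mdot
dP = 141.61 * 1049.0 * 0.80976 / 37.970
dP = 3168.000 kPa
Convert: 3168.000 kPa * 0.001 = 3.1680 MPa
dP = 3.1680 MPa


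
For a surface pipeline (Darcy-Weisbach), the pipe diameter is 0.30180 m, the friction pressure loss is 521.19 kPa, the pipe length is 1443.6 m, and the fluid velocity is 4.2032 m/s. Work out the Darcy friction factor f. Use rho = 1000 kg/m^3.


f = dP*1000 / ((L/D)*(rho*vel^2/2))
f = 521.19*1000 / ((1443.6/0.30180)*(1000*4.2032^2/2))
f = 0.012335


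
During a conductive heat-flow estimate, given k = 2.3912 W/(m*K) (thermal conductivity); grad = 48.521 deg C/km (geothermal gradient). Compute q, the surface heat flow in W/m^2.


q = k * grad / 1000
q = 2.3912 * 48.521 / 1000
q = 0.11602 W/m^2


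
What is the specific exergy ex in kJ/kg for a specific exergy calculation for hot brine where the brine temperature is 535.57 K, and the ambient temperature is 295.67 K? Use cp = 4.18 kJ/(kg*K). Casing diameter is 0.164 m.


ex = cp * ((T_b - T_0) - T_0 * ln(T_b/T_0))
ex = 4.18 * ((535.57 - 295.67) - 295.67 * ln(535.57/295.67))
ex = 268.55 kJ/kg


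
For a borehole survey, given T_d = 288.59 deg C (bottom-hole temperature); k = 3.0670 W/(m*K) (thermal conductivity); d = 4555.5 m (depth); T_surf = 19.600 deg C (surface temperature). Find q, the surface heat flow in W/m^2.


Step 1: grad = (T_d - T_surf)/d * 1000 = (288.59 - 19.6)/4555.5 * 1000 = 59.04731 deg C/km
Step 2: q = k * grad / 1000 = 3.067 * 59.04731 / 1000 = 0.18110 W/m^2
q = 0.18110 W/m^2


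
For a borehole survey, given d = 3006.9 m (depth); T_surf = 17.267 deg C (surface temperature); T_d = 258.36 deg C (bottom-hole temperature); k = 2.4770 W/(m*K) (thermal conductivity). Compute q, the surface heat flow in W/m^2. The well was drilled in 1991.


Step 1: grad = (T_d - T_surf)/d * 1000 = (258.36 - 17.267)/3006.9 * 1000 = 80.17992 deg C/km
Step 2: q = k * grad / 1000 = 2.477 * 80.17992 / 1000 = 0.19861 W/m^2
q = 0.19861 W/m^2


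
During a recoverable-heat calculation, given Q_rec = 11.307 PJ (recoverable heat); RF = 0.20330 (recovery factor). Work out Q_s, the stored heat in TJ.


Q_s = Q_rec / RF
Q_s = 11.307 / 0.20330
Q_s = 55.61731 PJ
Convert: 55.61731 PJ * 1000.0 = 55617 TJ
Q_s = 55617 TJ


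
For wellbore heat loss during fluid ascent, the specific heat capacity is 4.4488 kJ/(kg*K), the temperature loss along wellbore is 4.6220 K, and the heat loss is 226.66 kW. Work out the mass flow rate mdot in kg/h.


mdot = Q_loss / (cp * dT)
mdot = 226.66 / (4.4488 * 4.6220)
mdot = 11.02306 kg/s
Convert: 11.02306 kg/s * 3600.0 = 39683 kg/h
mdot = 39683 kg/h


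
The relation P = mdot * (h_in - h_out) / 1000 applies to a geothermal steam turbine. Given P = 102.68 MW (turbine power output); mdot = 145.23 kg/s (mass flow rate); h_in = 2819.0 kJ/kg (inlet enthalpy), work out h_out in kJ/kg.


h_out = h_in - P * 1000 / mdot
h_out = 2819.0 - 102.68 * 1000 / 145.23
h_out = 2112.0 kJ/kg


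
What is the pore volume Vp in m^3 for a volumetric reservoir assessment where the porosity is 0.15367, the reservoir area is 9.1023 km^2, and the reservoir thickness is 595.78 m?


Vp = A * 1e6 * hr * phi
Vp = 9.1023 * 1e6 * 595.78 * 0.15367
Vp = 8.3335e+08 m^3


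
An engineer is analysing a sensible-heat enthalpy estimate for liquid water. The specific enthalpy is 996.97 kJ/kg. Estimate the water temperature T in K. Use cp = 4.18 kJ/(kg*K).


T = h / cp
T = 996.97 / 4.18
T = 238.5096 deg C
Convert to K: 238.5096 + 273.15 = 511.66 K
T = 511.66 K
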